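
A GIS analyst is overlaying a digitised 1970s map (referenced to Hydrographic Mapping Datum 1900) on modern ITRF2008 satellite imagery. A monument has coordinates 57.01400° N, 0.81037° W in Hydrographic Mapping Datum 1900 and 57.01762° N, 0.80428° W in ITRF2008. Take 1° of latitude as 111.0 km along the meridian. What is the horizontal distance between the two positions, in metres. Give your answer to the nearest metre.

Δφ = 57.01762° − 57.01400° = +0.00362°; Δλ = -0.80428° − -0.81037° = +0.00609°.
ΔN = Δφ × 111000 = 401.8 m; ΔE = Δλ × 111000 × cos(57.01400°) = +0.00609 × 111000 × 0.544434 = 368.0 m.
Distance = √(ΔE² + ΔN²) = √(368.0² + 401.8²) = 544.9 m.

545 m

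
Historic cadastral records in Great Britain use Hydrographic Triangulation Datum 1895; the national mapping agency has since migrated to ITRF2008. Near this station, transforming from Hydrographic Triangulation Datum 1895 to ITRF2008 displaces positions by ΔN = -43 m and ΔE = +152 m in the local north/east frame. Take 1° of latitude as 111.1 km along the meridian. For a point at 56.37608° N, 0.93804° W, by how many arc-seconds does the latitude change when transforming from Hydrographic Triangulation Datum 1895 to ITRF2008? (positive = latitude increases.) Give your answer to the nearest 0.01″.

Δφ = -1.39″

1° of latitude = 111.1 km, so Δφ = -43.0 / 111100 = -0.0003870° = -1.393″.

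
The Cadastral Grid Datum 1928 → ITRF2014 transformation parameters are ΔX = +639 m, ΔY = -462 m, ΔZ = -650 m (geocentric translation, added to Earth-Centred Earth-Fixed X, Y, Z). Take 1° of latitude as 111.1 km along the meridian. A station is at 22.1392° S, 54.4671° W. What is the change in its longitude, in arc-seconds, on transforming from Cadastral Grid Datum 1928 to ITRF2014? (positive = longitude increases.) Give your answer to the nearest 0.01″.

sin φ = -0.376858, cos φ = 0.926271, sin λ = -0.813782, cos λ = 0.581170.
East component: ΔE = −sin λ·ΔX + cos λ·ΔY = −(-0.813782)(639) + (0.581170)(-462) = 251.51 m.
1° of latitude spans 111100 m; at latitude φ, 1° of longitude spans that × cos φ = 102908.7 m, so Δλ = 251.51 / 102908.7 × 3600 = 8.798″.

Δλ = 8.80″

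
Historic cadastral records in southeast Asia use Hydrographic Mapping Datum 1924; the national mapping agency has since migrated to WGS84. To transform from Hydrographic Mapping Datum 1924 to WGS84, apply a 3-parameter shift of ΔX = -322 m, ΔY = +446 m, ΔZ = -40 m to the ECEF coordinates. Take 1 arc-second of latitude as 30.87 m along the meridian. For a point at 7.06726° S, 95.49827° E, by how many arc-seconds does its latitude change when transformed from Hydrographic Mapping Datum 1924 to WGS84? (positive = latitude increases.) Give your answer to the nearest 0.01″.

Δφ = 0.61″

sin φ = -0.123034, cos φ = 0.992402, sin λ = 0.995399, cos λ = -0.095816.
North component: ΔN = −sin φ cos λ·ΔX − sin φ sin λ·ΔY + cos φ·ΔZ = −(-0.123034)(-0.095816)(-322) − (-0.123034)(0.995399)(446) + (0.992402)(-40) = 18.72 m.
1° of latitude spans 3600 × 30.87 = 111132 m, so Δφ = 18.72 / 111132 × 3600 = 0.606″.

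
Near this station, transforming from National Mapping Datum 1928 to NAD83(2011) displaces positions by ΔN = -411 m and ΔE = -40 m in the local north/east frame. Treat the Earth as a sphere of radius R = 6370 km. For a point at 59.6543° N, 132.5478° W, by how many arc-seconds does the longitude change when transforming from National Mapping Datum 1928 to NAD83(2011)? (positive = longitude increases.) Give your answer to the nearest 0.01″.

Δλ = -2.56″

At latitude 59.6543°, cos φ = 0.505216.
One radian of longitude at latitude φ spans R cos φ, so Δλ = ΔE / (R cos φ) = -40.0 / (6370000 × 0.505216) = -1.2429e-05 rad = -2.564″.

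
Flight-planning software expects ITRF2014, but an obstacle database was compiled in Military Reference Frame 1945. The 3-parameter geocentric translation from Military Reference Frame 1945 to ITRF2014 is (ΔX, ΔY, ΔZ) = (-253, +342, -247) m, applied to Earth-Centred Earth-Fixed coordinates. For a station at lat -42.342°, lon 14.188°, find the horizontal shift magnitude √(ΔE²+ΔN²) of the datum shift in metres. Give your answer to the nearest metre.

The local east axis at (φ, λ) is (−sin λ, cos λ, 0), so ΔE = −sin(14.188°)·(-253) + cos(14.188°)·342 = 393.58 m.
The local north axis is (−sin φ cos λ, −sin φ sin λ, cos φ), giving ΔN = -165.211 + 56.461 − 182.567 = -291.32 m.
Horizontal magnitude = √(ΔE² + ΔN²) = √(393.58² + (-291.32)²) = 489.66 m.

490 m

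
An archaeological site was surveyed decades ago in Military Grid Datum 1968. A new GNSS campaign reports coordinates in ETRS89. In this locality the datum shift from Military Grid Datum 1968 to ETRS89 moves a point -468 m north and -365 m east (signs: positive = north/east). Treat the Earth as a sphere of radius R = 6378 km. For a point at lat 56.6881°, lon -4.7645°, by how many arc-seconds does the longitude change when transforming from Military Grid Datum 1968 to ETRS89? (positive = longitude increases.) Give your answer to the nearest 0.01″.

At latitude 56.6881°, cos φ = 0.549196.
One radian of longitude at latitude φ spans R cos φ, so Δλ = ΔE / (R cos φ) = -365.0 / (6378000 × 0.549196) = -1.0420e-04 rad = -21.493″.

Δλ = -21.49″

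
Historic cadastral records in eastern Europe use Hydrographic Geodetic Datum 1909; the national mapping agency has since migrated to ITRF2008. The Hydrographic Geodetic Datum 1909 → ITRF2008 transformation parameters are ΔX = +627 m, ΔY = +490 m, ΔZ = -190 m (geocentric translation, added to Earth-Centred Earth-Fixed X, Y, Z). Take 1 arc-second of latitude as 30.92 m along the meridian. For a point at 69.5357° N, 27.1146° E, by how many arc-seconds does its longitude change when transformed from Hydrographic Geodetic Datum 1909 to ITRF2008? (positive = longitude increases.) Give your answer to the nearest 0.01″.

sin φ = 0.936890, cos φ = 0.349624, sin λ = 0.455772, cos λ = 0.890097.
East component: ΔE = −sin λ·ΔX + cos λ·ΔY = −(0.455772)(627) + (0.890097)(490) = 150.38 m.
1° of latitude spans 3600 × 30.92 = 111312 m; at latitude φ, 1° of longitude spans that × cos φ = 38917.3 m, so Δλ = 150.38 / 38917.3 × 3600 = 13.911″.

Δλ = 13.91″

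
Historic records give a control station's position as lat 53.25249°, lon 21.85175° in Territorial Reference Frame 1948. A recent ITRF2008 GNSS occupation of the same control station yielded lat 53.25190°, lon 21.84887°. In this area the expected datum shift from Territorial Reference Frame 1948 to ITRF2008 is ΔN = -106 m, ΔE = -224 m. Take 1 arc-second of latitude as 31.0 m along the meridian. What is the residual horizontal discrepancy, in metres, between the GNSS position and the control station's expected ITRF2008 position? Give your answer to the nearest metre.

Observed coordinate differences: Δφ = -0.00059°, Δλ = -0.00288°.
Converting to metres (1° lat = 111600 m, cos φ = 0.598290): observed ΔN = -65.8 m, observed ΔE = -192.3 m.
Subtracting the expected shift leaves a residual of -65.8 − (-106) = 40.2 m north and -192.3 − (-224) = 31.7 m east.
Residual distance = √(40.2² + 31.7²) = 51.2 m.

51 m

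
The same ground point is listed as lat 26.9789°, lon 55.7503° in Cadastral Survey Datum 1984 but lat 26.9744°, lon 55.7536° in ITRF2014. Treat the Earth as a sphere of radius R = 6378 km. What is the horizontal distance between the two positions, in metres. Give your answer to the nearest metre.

598 m

Δφ = 26.9744° − 26.9789° = -0.0045°; Δλ = 55.7536° − 55.7503° = +0.0033°.
1° along a meridian = πR/180 = 111317 m.
ΔN = Δφ × 111317 = -500.9 m; ΔE = Δλ × 111317 × cos(26.9789°) = +0.0033 × 111317 × 0.891174 = 327.4 m.
Distance = √(ΔE² + ΔN²) = √(327.4² + (-500.9)²) = 598.4 m.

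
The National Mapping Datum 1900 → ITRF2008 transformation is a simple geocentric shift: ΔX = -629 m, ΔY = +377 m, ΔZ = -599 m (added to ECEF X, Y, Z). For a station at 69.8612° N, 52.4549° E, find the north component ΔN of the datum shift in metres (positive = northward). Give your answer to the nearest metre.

The local north axis is (−sin φ cos λ, −sin φ sin λ, cos φ), giving ΔN = 359.869 − 280.638 − 206.233 = -127.00 m.

ΔN = -127 m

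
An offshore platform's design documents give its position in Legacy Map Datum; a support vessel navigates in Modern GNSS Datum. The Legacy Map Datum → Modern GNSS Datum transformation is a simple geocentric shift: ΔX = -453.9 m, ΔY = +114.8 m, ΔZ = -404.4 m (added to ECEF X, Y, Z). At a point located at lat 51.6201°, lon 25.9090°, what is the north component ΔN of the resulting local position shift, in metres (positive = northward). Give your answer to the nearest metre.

ΔN = 30 m

At φ = 51.6201°, λ = 25.9090°: sin φ = 0.783911, cos φ = 0.620873, sin λ = 0.436943, cos λ = 0.899489.
ΔN = −sin φ cos λ·ΔX − sin φ sin λ·ΔY + cos φ·ΔZ = −(0.783911)(0.899489)(-453.9) − (0.783911)(0.436943)(114.8) + (0.620873)(-404.4) = 29.65 m.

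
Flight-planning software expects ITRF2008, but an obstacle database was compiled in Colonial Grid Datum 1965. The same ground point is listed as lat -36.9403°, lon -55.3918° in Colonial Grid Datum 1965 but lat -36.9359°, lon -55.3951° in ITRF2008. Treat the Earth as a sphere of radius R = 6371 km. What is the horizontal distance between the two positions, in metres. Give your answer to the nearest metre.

570 m

Δφ = -36.9359° − -36.9403° = +0.0044°; Δλ = -55.3951° − -55.3918° = -0.0033°.
1° along a meridian = πR/180 = 111195 m.
ΔN = Δφ × 111195 = 489.3 m; ΔE = Δλ × 111195 × cos(-36.9403°) = -0.0033 × 111195 × 0.799262 = -293.3 m.
Distance = √(ΔE² + ΔN²) = √((-293.3)² + 489.3²) = 570.4 m.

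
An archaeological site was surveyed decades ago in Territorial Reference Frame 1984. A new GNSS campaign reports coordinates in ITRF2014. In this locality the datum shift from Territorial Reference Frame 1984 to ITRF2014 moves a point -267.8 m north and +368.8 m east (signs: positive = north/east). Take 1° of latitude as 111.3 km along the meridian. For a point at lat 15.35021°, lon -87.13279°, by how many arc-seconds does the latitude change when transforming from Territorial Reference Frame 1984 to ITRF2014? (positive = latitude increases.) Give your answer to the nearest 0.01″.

Δφ = -8.66″

1° of latitude = 111.3 km, so Δφ = -267.8 / 111300 = -0.0024061° = -8.662″.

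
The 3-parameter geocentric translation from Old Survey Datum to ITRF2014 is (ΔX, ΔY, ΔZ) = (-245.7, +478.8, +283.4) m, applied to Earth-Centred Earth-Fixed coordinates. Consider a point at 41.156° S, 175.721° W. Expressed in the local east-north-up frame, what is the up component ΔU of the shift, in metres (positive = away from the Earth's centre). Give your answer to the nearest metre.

The local up (radial) axis is (cos φ cos λ, cos φ sin λ, sin φ), giving ΔU = 184.477 − 26.898 − 186.509 = -28.93 m.

ΔU = -29 m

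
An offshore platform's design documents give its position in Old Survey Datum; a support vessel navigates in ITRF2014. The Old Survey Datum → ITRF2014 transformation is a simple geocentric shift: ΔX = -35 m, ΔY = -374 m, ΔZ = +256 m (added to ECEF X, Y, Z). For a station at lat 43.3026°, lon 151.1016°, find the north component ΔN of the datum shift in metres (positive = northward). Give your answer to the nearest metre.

ΔN = 289 m

The local north axis is (−sin φ cos λ, −sin φ sin λ, cos φ), giving ΔN = -21.016 + 123.960 + 186.302 = 289.25 m.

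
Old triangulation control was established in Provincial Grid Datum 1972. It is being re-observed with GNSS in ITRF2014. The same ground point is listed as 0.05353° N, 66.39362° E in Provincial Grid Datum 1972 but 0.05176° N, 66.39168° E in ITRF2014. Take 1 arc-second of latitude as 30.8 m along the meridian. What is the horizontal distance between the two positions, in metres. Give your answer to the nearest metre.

291 m

Δφ = 0.05176° − 0.05353° = -0.00177°; Δλ = 66.39168° − 66.39362° = -0.00194°.
1° of latitude = 3600 × 30.80 = 110880 m.
ΔN = Δφ × 110880 = -196.3 m; ΔE = Δλ × 110880 × cos(0.05353°) = -0.00194 × 110880 × 1.000000 = -215.1 m.
Distance = √(ΔE² + ΔN²) = √((-215.1)² + (-196.3)²) = 291.2 m.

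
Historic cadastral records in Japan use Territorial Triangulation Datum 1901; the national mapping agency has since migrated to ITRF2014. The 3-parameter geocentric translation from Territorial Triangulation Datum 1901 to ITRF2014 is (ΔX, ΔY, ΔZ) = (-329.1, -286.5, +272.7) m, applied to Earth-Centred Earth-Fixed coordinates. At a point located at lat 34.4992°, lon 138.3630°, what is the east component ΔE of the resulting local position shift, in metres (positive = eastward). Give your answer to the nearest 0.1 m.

ΔE = 432.8 m

The local east axis at (φ, λ) is (−sin λ, cos λ, 0), so ΔE = −sin(138.3630°)·(-329.1) + cos(138.3630°)·(-286.5) = 432.78 m.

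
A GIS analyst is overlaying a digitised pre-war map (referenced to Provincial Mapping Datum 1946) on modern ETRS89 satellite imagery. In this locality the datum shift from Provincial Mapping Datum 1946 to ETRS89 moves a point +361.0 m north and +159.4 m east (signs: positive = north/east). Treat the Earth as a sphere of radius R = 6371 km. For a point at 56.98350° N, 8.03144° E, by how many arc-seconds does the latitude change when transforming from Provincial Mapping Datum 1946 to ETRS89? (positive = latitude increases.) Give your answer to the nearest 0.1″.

On a sphere of radius R, 1 rad of latitude = R, so Δφ = ΔN / R = 361.0 / 6371000 = 5.6663e-05 rad = 11.688″.

Δφ = 11.7″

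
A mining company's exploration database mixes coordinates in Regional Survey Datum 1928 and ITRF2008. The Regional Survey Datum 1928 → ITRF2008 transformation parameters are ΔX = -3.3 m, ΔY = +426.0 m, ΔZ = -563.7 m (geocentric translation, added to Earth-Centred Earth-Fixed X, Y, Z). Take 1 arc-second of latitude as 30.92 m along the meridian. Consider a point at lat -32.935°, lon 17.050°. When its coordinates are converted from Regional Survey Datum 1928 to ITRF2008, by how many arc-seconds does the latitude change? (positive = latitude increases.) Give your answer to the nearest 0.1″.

Δφ = -13.2″

sin φ = -0.543687, cos φ = 0.839288, sin λ = 0.293206, cos λ = 0.956049.
North component: ΔN = −sin φ cos λ·ΔX − sin φ sin λ·ΔY + cos φ·ΔZ = −(-0.543687)(0.956049)(-3.3) − (-0.543687)(0.293206)(426.0) + (0.839288)(-563.7) = -406.91 m.
1° of latitude spans 3600 × 30.92 = 111312 m, so Δφ = -406.91 / 111312 × 3600 = -13.160″.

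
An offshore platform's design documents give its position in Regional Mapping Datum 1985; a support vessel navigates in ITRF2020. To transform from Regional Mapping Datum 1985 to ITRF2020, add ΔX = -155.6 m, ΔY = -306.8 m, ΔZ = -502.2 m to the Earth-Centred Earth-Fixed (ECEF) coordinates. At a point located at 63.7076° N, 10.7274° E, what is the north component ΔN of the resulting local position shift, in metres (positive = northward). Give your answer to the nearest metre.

At φ = 63.7076°, λ = 10.7274°: sin φ = 0.896545, cos φ = 0.442952, sin λ = 0.186136, cos λ = 0.982524.
ΔN = −sin φ cos λ·ΔX − sin φ sin λ·ΔY + cos φ·ΔZ = −(0.896545)(0.982524)(-155.6) − (0.896545)(0.186136)(-306.8) + (0.442952)(-502.2) = -34.19 m.

ΔN = -34 m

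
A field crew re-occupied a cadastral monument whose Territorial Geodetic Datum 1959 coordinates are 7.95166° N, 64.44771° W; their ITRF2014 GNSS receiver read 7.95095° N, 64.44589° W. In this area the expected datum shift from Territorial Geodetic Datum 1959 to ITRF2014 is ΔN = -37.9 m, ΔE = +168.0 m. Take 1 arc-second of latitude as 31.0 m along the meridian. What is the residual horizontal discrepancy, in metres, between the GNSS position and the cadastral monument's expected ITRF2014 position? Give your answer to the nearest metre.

53 m

Observed coordinate differences: Δφ = -0.00071°, Δλ = +0.00182°.
Converting to metres (1° lat = 111600 m, cos φ = 0.990385): observed ΔN = -79.2 m, observed ΔE = 201.2 m.
Subtracting the expected shift leaves a residual of -79.2 − (-37.9) = -41.3 m north and 201.2 − (168.0) = 33.2 m east.
Residual distance = √((-41.3)² + 33.2²) = 53.0 m.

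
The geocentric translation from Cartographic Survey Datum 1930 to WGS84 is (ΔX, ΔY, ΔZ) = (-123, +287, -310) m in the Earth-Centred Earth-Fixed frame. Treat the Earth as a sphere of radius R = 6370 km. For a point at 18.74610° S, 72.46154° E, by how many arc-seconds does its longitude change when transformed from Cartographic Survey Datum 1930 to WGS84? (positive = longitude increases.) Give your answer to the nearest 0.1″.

Δλ = 7.0″

sin φ = -0.321375, cos φ = 0.946952, sin λ = 0.953515, cos λ = 0.301346.
East component: ΔE = −sin λ·ΔX + cos λ·ΔY = −(0.953515)(-123) + (0.301346)(287) = 203.77 m.
1° of latitude spans πR/180 = 111177 m; at latitude φ, 1° of longitude spans that × cos φ = 105279.7 m, so Δλ = 203.77 / 105279.7 × 3600 = 6.968″.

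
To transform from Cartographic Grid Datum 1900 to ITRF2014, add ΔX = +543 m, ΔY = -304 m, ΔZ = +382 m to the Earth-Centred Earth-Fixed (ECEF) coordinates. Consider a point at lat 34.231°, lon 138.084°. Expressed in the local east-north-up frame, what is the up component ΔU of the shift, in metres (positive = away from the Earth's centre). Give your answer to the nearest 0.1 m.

ΔU = -287.1 m

At φ = 34.231°, λ = 138.084°: sin φ = 0.562531, cos φ = 0.826776, sin λ = 0.668040, cos λ = -0.744125.
ΔU = cos φ cos λ·ΔX + cos φ sin λ·ΔY + sin φ·ΔZ = (0.826776)(-0.744125)(543) + (0.826776)(0.668040)(-304) + (0.562531)(382) = -287.09 m.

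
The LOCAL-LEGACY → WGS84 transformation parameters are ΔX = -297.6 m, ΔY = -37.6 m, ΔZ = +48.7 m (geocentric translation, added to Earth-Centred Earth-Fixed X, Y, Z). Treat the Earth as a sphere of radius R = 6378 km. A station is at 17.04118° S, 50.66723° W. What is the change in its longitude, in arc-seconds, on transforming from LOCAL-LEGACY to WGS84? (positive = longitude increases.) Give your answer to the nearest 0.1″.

sin φ = -0.293059, cos φ = 0.956094, sin λ = -0.773478, cos λ = 0.633823.
East component: ΔE = −sin λ·ΔX + cos λ·ΔY = −(-0.773478)(-297.6) + (0.633823)(-37.6) = -254.02 m.
1° of latitude spans πR/180 = 111317 m; at latitude φ, 1° of longitude spans that × cos φ = 106429.7 m, so Δλ = -254.02 / 106429.7 × 3600 = -8.592″.

Δλ = -8.6″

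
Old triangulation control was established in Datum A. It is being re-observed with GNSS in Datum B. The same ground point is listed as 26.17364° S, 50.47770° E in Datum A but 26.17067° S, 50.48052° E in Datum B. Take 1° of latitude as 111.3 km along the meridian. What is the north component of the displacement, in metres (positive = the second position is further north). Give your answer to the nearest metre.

Δφ = -26.17067° − -26.17364° = +0.00297°; Δλ = 50.48052° − 50.47770° = +0.00282°.
ΔN = Δφ × 111300 = 330.6 m; ΔE = Δλ × 111300 × cos(-26.17364°) = +0.00282 × 111300 × 0.897461 = 281.7 m.

ΔN = 331 m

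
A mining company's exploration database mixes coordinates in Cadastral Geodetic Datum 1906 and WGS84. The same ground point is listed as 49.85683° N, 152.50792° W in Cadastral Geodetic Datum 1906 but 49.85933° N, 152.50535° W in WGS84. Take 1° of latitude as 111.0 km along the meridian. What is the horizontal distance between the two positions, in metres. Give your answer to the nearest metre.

Δφ = 49.85933° − 49.85683° = +0.00250°; Δλ = -152.50535° − -152.50792° = +0.00257°.
ΔN = Δφ × 111000 = 277.5 m; ΔE = Δλ × 111000 × cos(49.85683°) = +0.00257 × 111000 × 0.644700 = 183.9 m.
Distance = √(ΔE² + ΔN²) = √(183.9² + 277.5²) = 332.9 m.

333 m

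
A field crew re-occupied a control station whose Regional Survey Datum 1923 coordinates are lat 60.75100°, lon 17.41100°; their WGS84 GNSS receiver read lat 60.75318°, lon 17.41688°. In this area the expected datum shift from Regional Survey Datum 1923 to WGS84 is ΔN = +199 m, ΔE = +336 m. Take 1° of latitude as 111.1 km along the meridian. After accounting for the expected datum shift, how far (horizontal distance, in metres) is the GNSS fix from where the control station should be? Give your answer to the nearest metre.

46 m

Observed coordinate differences: Δφ = +0.00218°, Δλ = +0.00588°.
Converting to metres (1° lat = 111100 m, cos φ = 0.488606): observed ΔN = 242.2 m, observed ΔE = 319.2 m.
Subtracting the expected shift leaves a residual of 242.2 − (199) = 43.2 m north and 319.2 − (336) = -16.8 m east.
Residual distance = √(43.2² + (-16.8)²) = 46.4 m.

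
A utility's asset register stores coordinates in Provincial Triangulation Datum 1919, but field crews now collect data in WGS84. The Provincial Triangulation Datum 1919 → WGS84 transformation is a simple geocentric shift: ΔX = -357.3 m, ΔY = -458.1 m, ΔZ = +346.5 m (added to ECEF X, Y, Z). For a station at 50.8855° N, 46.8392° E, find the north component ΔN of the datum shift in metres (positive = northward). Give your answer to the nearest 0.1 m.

ΔN = 667.5 m

The local north axis is (−sin φ cos λ, −sin φ sin λ, cos φ), giving ΔN = 189.635 + 259.266 + 218.597 = 667.50 m.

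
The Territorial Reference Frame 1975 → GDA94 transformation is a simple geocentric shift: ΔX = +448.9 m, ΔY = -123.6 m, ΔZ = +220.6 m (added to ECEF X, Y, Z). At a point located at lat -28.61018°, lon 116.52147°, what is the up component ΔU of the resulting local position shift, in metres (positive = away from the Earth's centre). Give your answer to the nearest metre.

The local up (radial) axis is (cos φ cos λ, cos φ sin λ, sin φ), giving ΔU = -175.974 − 97.090 − 105.634 = -378.70 m.

ΔU = -379 m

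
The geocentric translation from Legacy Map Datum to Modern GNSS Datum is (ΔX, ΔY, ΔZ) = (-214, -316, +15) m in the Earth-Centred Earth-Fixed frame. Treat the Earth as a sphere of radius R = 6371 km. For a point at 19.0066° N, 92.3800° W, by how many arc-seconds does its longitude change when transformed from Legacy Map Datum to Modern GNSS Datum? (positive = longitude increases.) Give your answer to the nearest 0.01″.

Δλ = -6.87″

sin φ = 0.325677, cos φ = 0.945481, sin λ = -0.999137, cos λ = -0.041527.
East component: ΔE = −sin λ·ΔX + cos λ·ΔY = −(-0.999137)(-214) + (-0.041527)(-316) = -200.69 m.
1° of latitude spans πR/180 = 111195 m; at latitude φ, 1° of longitude spans that × cos φ = 105132.7 m, so Δλ = -200.69 / 105132.7 × 3600 = -6.872″.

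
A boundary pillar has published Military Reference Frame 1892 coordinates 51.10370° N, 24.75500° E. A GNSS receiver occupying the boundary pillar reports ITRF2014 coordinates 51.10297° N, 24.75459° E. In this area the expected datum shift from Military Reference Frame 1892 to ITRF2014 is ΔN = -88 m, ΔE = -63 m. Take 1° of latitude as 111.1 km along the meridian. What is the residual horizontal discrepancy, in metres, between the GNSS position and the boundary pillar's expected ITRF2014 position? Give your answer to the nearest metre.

35 m

Observed coordinate differences: Δφ = -0.00073°, Δλ = -0.00041°.
Converting to metres (1° lat = 111100 m, cos φ = 0.627913): observed ΔN = -81.1 m, observed ΔE = -28.6 m.
Subtracting the expected shift leaves a residual of -81.1 − (-88) = 6.9 m north and -28.6 − (-63) = 34.4 m east.
Residual distance = √(6.9² + 34.4²) = 35.1 m.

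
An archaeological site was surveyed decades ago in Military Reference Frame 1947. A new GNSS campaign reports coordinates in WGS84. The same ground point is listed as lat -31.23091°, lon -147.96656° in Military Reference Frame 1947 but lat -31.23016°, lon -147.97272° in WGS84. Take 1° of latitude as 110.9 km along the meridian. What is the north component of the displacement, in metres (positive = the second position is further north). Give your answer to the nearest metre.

ΔN = 83 m

Δφ = -31.23016° − -31.23091° = +0.00075°; Δλ = -147.97272° − -147.96656° = -0.00616°.
ΔN = Δφ × 110900 = 83.2 m; ΔE = Δλ × 110900 × cos(-31.23091°) = -0.00616 × 110900 × 0.855085 = -584.1 m.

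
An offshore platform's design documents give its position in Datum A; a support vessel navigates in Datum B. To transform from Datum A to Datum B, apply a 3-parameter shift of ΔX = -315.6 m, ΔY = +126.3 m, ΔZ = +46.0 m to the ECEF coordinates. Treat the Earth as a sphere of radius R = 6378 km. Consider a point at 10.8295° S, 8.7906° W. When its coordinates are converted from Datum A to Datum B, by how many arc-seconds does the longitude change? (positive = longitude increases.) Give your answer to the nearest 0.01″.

sin φ = -0.187887, cos φ = 0.982191, sin λ = -0.152824, cos λ = 0.988253.
East component: ΔE = −sin λ·ΔX + cos λ·ΔY = −(-0.152824)(-315.6) + (0.988253)(126.3) = 76.59 m.
1° of latitude spans πR/180 = 111317 m; at latitude φ, 1° of longitude spans that × cos φ = 109334.6 m, so Δλ = 76.59 / 109334.6 × 3600 = 2.522″.

Δλ = 2.52″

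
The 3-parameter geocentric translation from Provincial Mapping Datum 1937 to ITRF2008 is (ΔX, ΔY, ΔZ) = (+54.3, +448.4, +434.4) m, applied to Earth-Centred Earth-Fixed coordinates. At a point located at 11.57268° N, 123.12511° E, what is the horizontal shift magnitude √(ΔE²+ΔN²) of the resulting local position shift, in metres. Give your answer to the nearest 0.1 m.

At φ = 11.57268°, λ = 123.12511°: sin φ = 0.200611, cos φ = 0.979671, sin λ = 0.837479, cos λ = -0.546469.
ΔE = −sin λ·ΔX + cos λ·ΔY = −(0.837479)·(54.3) + (-0.546469)·(448.4) = -290.51 m.
ΔN = −sin φ cos λ·ΔX − sin φ sin λ·ΔY + cos φ·ΔZ = −(0.200611)(-0.546469)(54.3) − (0.200611)(0.837479)(448.4) + (0.979671)(434.4) = 356.19 m.
Horizontal magnitude = √(ΔE² + ΔN²) = √((-290.51)² + 356.19²) = 459.64 m.

459.6 m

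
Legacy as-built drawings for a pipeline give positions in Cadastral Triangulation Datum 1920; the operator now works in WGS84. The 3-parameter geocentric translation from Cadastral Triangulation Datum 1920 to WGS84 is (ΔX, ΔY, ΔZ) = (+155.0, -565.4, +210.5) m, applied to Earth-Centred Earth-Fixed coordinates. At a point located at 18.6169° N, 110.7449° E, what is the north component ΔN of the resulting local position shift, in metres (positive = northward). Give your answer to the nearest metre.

ΔN = 386 m

At φ = 18.6169°, λ = 110.7449°: sin φ = 0.319239, cos φ = 0.947674, sin λ = 0.935167, cos λ = -0.354208.
ΔN = −sin φ cos λ·ΔX − sin φ sin λ·ΔY + cos φ·ΔZ = −(0.319239)(-0.354208)(155.0) − (0.319239)(0.935167)(-565.4) + (0.947674)(210.5) = 385.81 m.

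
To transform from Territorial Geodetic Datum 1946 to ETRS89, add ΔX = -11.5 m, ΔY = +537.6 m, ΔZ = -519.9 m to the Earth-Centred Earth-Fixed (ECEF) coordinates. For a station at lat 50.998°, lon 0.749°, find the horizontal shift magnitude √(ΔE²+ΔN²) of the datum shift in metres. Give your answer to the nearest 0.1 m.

627.6 m

The local east axis at (φ, λ) is (−sin λ, cos λ, 0), so ΔE = −sin(0.749°)·(-11.5) + cos(0.749°)·537.6 = 537.70 m.
The local north axis is (−sin φ cos λ, −sin φ sin λ, cos φ), giving ΔN = 8.936 − 5.461 − 327.198 = -323.72 m.
Horizontal magnitude = √(ΔE² + ΔN²) = √(537.70² + (-323.72)²) = 627.63 m.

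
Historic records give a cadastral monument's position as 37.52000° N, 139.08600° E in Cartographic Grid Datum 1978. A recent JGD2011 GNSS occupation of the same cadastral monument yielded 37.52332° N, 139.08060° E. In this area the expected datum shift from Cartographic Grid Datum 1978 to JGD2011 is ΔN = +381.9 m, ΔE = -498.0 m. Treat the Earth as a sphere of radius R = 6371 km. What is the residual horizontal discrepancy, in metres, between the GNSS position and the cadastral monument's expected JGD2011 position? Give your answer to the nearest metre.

Observed coordinate differences: Δφ = +0.00332°, Δλ = -0.00540°.
Converting to metres (1° lat = 111195 m, cos φ = 0.793141): observed ΔN = 369.2 m, observed ΔE = -476.2 m.
Subtracting the expected shift leaves a residual of 369.2 − (381.9) = -12.7 m north and -476.2 − (-498.0) = 21.8 m east.
Residual distance = √((-12.7)² + 21.8²) = 25.2 m.

25 m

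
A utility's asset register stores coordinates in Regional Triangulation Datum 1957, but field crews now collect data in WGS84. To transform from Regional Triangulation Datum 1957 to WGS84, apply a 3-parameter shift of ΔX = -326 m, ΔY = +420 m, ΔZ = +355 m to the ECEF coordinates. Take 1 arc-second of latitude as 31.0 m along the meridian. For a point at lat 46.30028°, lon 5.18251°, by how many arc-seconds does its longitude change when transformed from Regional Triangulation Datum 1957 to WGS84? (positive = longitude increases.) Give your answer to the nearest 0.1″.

Δλ = 20.9″

sin φ = 0.722971, cos φ = 0.690879, sin λ = 0.090329, cos λ = 0.995912.
East component: ΔE = −sin λ·ΔX + cos λ·ΔY = −(0.090329)(-326) + (0.995912)(420) = 447.73 m.
1° of latitude spans 3600 × 31.00 = 111600 m; at latitude φ, 1° of longitude spans that × cos φ = 77102.1 m, so Δλ = 447.73 / 77102.1 × 3600 = 20.905″.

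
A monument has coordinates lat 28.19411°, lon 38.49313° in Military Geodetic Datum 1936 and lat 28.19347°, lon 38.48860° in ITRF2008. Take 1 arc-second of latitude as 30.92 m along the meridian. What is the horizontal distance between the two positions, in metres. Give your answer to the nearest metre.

Δφ = 28.19347° − 28.19411° = -0.00064°; Δλ = 38.48860° − 38.49313° = -0.00453°.
1° of latitude = 3600 × 30.92 = 111312 m.
ΔN = Δφ × 111312 = -71.2 m; ΔE = Δλ × 111312 × cos(28.19411°) = -0.00453 × 111312 × 0.881352 = -444.4 m.
Distance = √(ΔE² + ΔN²) = √((-444.4)² + (-71.2)²) = 450.1 m.

450 m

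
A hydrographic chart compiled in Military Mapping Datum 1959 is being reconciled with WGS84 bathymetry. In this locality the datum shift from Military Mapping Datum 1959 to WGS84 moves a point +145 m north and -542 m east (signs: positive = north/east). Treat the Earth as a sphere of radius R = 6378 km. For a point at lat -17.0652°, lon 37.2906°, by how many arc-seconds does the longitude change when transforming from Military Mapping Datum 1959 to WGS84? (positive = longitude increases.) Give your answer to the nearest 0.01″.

At latitude -17.0652°, cos φ = 0.955971.
One radian of longitude at latitude φ spans R cos φ, so Δλ = ΔE / (R cos φ) = -542.0 / (6378000 × 0.955971) = -8.8893e-05 rad = -18.336″.

Δλ = -18.34″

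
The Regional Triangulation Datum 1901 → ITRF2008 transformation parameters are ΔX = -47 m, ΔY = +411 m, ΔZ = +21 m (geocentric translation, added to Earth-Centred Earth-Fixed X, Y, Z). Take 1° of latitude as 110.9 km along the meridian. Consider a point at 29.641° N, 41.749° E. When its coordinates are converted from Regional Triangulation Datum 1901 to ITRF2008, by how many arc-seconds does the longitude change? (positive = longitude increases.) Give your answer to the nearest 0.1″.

sin φ = 0.494564, cos φ = 0.869141, sin λ = 0.665869, cos λ = 0.746069.
East component: ΔE = −sin λ·ΔX + cos λ·ΔY = −(0.665869)(-47) + (0.746069)(411) = 337.93 m.
1° of latitude spans 110900 m; at latitude φ, 1° of longitude spans that × cos φ = 96387.8 m, so Δλ = 337.93 / 96387.8 × 3600 = 12.621″.

Δλ = 12.6″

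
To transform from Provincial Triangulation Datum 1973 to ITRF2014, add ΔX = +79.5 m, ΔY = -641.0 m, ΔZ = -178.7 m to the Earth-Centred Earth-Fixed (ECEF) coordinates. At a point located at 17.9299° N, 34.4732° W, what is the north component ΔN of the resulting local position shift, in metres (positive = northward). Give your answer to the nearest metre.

ΔN = -302 m

The local north axis is (−sin φ cos λ, −sin φ sin λ, cos φ), giving ΔN = -20.176 − 111.695 − 170.021 = -301.89 m.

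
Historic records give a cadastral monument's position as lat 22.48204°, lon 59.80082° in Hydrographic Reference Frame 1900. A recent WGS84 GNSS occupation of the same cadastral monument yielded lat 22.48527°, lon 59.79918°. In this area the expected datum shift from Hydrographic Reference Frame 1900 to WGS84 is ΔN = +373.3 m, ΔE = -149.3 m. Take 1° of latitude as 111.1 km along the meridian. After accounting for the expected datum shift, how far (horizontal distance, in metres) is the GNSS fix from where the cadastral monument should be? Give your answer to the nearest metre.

24 m

Observed coordinate differences: Δφ = +0.00323°, Δλ = -0.00164°.
Converting to metres (1° lat = 111100 m, cos φ = 0.923999): observed ΔN = 358.9 m, observed ΔE = -168.4 m.
Subtracting the expected shift leaves a residual of 358.9 − (373.3) = -14.4 m north and -168.4 − (-149.3) = -19.1 m east.
Residual distance = √((-14.4)² + (-19.1)²) = 23.9 m.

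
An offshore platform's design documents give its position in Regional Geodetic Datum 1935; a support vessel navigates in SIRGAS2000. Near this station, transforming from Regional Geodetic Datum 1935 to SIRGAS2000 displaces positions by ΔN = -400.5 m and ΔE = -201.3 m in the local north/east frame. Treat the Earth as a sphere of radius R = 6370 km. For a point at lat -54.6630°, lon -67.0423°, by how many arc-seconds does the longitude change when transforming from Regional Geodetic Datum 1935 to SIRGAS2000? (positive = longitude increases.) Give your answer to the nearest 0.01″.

Δλ = -11.27″

At latitude -54.6630°, cos φ = 0.578385.
One radian of longitude at latitude φ spans R cos φ, so Δλ = ΔE / (R cos φ) = -201.3 / (6370000 × 0.578385) = -5.4637e-05 rad = -11.270″.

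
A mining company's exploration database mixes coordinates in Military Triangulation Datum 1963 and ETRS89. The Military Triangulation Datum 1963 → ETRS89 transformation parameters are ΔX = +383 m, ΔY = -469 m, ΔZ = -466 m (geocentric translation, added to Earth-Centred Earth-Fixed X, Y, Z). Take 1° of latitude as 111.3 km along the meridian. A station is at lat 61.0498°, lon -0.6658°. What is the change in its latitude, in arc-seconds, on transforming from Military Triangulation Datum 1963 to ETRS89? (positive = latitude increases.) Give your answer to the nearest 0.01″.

sin φ = 0.875041, cos φ = 0.484049, sin λ = -0.011620, cos λ = 0.999932.
North component: ΔN = −sin φ cos λ·ΔX − sin φ sin λ·ΔY + cos φ·ΔZ = −(0.875041)(0.999932)(383) − (0.875041)(-0.011620)(-469) + (0.484049)(-466) = -565.45 m.
1° of latitude spans 111300 m, so Δφ = -565.45 / 111300 × 3600 = -18.290″.

Δφ = -18.29″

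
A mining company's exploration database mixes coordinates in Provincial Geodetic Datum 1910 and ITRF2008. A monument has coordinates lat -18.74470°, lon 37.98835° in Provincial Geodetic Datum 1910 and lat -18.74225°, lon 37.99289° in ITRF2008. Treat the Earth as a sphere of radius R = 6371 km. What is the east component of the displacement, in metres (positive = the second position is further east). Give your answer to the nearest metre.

ΔE = 478 m

Δφ = -18.74225° − -18.74470° = +0.00245°; Δλ = 37.99289° − 37.98835° = +0.00454°.
1° along a meridian = πR/180 = 111195 m.
ΔN = Δφ × 111195 = 272.4 m; ΔE = Δλ × 111195 × cos(-18.74470°) = +0.00454 × 111195 × 0.946960 = 478.0 m.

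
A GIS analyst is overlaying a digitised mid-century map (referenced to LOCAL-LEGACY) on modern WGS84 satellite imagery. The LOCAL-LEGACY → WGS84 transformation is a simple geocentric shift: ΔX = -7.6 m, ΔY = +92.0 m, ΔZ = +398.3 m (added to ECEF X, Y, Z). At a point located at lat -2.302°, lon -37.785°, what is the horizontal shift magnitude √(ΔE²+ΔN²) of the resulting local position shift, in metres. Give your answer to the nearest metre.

401 m

At φ = -2.302°, λ = -37.785°: sin φ = -0.040167, cos φ = 0.999193, sin λ = -0.612700, cos λ = 0.790315.
ΔE = −sin λ·ΔX + cos λ·ΔY = −(-0.612700)·(-7.6) + (0.790315)·(92.0) = 68.05 m.
ΔN = −sin φ cos λ·ΔX − sin φ sin λ·ΔY + cos φ·ΔZ = −(-0.040167)(0.790315)(-7.6) − (-0.040167)(-0.612700)(92.0) + (0.999193)(398.3) = 395.47 m.
Horizontal magnitude = √(ΔE² + ΔN²) = √(68.05² + 395.47²) = 401.29 m.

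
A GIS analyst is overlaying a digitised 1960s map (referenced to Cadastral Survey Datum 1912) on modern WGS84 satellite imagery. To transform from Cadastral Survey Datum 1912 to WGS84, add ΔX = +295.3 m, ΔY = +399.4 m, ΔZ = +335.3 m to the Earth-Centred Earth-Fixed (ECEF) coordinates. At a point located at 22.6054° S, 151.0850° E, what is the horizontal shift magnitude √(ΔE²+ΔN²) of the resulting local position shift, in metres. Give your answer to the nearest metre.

569 m

The local east axis at (φ, λ) is (−sin λ, cos λ, 0), so ΔE = −sin(151.0850°)·295.3 + cos(151.0850°)·399.4 = -492.39 m.
The local north axis is (−sin φ cos λ, −sin φ sin λ, cos φ), giving ΔN = -99.358 + 74.230 + 309.540 = 284.41 m.
Horizontal magnitude = √(ΔE² + ΔN²) = √((-492.39)² + 284.41²) = 568.63 m.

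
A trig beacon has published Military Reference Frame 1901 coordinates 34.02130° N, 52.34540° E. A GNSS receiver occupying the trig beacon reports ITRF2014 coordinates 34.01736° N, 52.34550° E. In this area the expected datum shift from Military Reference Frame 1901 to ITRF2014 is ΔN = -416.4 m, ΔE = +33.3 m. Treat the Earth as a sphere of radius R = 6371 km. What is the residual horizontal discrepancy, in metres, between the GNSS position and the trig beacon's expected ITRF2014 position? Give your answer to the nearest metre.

Observed coordinate differences: Δφ = -0.00394°, Δλ = +0.00010°.
Converting to metres (1° lat = 111195 m, cos φ = 0.828830): observed ΔN = -438.1 m, observed ΔE = 9.2 m.
Subtracting the expected shift leaves a residual of -438.1 − (-416.4) = -21.7 m north and 9.2 − (33.3) = -24.1 m east.
Residual distance = √((-21.7)² + (-24.1)²) = 32.4 m.

32 m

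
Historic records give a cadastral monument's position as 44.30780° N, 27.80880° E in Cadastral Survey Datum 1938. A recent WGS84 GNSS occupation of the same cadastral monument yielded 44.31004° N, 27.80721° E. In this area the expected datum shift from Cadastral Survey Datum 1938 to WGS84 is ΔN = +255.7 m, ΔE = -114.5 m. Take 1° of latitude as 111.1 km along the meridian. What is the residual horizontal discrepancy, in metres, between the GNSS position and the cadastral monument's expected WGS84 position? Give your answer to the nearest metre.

14 m

Observed coordinate differences: Δφ = +0.00224°, Δλ = -0.00159°.
Converting to metres (1° lat = 111100 m, cos φ = 0.715598): observed ΔN = 248.9 m, observed ΔE = -126.4 m.
Subtracting the expected shift leaves a residual of 248.9 − (255.7) = -6.8 m north and -126.4 − (-114.5) = -11.9 m east.
Residual distance = √((-6.8)² + (-11.9)²) = 13.7 m.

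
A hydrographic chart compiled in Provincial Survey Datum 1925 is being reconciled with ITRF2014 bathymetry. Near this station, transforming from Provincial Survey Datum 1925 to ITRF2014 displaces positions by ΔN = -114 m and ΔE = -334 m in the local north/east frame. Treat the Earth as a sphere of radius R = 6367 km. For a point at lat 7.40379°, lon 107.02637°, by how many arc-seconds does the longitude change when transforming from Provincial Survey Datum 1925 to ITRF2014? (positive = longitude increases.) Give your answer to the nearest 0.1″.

At latitude 7.40379°, cos φ = 0.991663.
One radian of longitude at latitude φ spans R cos φ, so Δλ = ΔE / (R cos φ) = -334.0 / (6367000 × 0.991663) = -5.2899e-05 rad = -10.911″.

Δλ = -10.9″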